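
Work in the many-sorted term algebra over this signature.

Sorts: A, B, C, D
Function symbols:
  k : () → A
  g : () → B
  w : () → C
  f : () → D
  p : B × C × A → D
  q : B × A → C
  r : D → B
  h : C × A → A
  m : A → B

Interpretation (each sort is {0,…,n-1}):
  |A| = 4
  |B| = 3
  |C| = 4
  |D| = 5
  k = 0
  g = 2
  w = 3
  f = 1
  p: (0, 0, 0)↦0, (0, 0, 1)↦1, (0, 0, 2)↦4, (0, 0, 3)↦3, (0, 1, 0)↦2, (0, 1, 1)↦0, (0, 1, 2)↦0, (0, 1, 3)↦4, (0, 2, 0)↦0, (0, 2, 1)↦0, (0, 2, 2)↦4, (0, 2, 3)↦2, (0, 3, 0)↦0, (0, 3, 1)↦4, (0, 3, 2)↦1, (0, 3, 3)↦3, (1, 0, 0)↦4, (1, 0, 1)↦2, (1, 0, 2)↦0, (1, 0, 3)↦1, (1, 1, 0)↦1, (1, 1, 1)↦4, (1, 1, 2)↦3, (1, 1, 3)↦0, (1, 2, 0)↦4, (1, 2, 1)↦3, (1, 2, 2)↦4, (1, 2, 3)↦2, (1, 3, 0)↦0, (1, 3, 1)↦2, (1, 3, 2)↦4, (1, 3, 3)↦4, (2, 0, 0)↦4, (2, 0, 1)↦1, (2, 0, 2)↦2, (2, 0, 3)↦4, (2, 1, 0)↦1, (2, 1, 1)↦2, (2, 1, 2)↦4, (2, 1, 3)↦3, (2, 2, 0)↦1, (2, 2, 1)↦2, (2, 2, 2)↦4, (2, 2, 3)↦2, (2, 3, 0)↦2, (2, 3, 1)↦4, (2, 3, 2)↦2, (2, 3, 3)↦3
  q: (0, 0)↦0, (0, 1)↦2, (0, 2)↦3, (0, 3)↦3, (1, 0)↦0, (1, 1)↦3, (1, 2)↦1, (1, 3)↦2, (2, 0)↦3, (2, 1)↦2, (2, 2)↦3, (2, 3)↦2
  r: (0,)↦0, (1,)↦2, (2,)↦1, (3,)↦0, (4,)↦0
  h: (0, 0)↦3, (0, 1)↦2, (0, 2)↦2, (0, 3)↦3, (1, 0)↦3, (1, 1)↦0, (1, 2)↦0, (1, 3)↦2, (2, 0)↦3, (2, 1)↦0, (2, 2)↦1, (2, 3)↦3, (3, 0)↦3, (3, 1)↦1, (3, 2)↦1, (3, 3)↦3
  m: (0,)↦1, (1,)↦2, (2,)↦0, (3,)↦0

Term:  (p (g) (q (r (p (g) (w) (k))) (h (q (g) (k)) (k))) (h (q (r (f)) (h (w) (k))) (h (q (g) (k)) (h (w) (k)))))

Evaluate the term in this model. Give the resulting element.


value = 2

  g = 2
  g = 2
  w = 3
  k = 0
  (p (g) (w) (k)) = p(2, 3, 0) = 2
  (r (p (g) (w) (k))) = r(2,) = 1
  g = 2
  k = 0
  (q (g) (k)) = q(2, 0) = 3
  k = 0
  (h (q (g) (k)) (k)) = h(3, 0) = 3
  (q (r (p (g) (w) (k))) (h (q (g) (k)) (k))) = q(1, 3) = 2
  f = 1
  (r (f)) = r(1,) = 2
  w = 3
  k = 0
  (h (w) (k)) = h(3, 0) = 3
  (q (r (f)) (h (w) (k))) = q(2, 3) = 2
  g = 2
  k = 0
  (q (g) (k)) = q(2, 0) = 3
  w = 3
  k = 0
  (h (w) (k)) = h(3, 0) = 3
  (h (q (g) (k)) (h (w) (k))) = h(3, 3) = 3
  (h (q (r (f)) (h (w) (k))) (h (q (g) (k)) (h (w) (k)))) = h(2, 3) = 3
  (p (g) (q (r (p (g) (w) (k))) (h (q (g) (k)) (k))) (h (q (r (f)) (h (w) (k))) (h (q (g) (k)) (h (w) (k))))) = p(2, 2, 3) = 2


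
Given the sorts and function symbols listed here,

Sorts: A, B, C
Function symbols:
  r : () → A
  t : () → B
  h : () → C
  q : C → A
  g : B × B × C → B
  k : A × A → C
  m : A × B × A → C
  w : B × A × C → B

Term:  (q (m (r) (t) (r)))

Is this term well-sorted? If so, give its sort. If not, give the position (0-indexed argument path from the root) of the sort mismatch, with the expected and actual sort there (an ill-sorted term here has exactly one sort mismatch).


    (r) : A
    (t) : B
    (r) : A
  (m (r) (t) (r)) : C
(q (m (r) (t) (r))) : A

well-sorted; sort = A


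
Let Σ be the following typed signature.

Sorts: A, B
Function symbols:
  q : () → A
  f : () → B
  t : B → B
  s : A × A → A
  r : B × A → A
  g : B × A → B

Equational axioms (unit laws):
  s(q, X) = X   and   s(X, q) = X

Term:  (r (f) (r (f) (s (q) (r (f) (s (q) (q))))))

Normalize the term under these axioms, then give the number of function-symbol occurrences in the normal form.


1. (r (f) (r (f) (s (q) (r (f) (s (q) (q))))))  →  (r (f) (r (f) (r (f) (s (q) (q)))))
2. (r (f) (r (f) (r (f) (s (q) (q)))))  →  (r (f) (r (f) (r (f) (q))))
normal form: (r (f) (r (f) (r (f) (q))))

size = 7


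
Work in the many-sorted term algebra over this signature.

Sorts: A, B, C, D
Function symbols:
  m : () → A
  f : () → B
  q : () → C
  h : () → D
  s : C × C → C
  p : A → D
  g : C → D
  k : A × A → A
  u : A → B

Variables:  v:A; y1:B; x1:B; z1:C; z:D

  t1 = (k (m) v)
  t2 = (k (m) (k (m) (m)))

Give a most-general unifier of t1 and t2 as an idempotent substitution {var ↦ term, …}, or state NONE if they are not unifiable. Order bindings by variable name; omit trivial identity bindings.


{v ↦ (k (m) (m))}


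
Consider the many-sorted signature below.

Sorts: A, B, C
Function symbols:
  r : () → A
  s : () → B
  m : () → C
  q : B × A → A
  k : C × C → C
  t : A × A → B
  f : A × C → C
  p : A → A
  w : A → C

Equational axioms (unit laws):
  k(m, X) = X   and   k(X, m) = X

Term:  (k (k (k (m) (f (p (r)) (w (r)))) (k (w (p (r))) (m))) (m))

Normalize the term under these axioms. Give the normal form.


1. (k (k (k (m) (f (p (r)) (w (r)))) (k (w (p (r))) (m))) (m))  →  (k (k (m) (f (p (r)) (w (r)))) (k (w (p (r))) (m)))
2. (k (k (m) (f (p (r)) (w (r)))) (k (w (p (r))) (m)))  →  (k (f (p (r)) (w (r))) (k (w (p (r))) (m)))
3. (k (f (p (r)) (w (r))) (k (w (p (r))) (m)))  →  (k (f (p (r)) (w (r))) (w (p (r))))

normal form = (k (f (p (r)) (w (r))) (w (p (r))))


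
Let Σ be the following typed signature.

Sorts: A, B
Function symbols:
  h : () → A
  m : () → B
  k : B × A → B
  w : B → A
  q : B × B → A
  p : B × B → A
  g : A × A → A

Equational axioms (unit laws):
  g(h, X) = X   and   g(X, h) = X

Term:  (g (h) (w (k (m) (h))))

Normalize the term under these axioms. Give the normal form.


normal form = (w (k (m) (h)))

1. (g (h) (w (k (m) (h))))  →  (w (k (m) (h)))


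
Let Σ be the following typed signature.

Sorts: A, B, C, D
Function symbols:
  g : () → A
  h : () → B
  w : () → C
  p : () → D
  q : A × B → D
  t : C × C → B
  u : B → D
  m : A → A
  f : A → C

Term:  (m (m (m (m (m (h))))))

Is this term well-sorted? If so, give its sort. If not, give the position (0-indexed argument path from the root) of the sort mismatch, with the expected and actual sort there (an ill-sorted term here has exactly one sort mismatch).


ill-sorted at position [0, 0, 0, 0, 0]: expected A, got B

          (h) : B
        (m (h)) : ✗ arg 0 at [0, 0, 0, 0, 0] has sort B, expected A


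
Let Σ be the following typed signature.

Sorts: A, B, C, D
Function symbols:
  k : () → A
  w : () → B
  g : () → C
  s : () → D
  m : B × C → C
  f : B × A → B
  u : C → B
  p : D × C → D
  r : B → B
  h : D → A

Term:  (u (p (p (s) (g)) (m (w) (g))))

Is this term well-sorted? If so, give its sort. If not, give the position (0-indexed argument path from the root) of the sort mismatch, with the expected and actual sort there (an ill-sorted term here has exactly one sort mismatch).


      (s) : D
      (g) : C
    (p (s) (g)) : D
      (w) : B
      (g) : C
    (m (w) (g)) : C
  (p (p (s) (g)) (m (w) (g))) : D
(u (p (p (s) (g)) (m (w) (g)))) : ✗ arg 0 at [0] has sort D, expected C

ill-sorted at position [0]: expected C, got D


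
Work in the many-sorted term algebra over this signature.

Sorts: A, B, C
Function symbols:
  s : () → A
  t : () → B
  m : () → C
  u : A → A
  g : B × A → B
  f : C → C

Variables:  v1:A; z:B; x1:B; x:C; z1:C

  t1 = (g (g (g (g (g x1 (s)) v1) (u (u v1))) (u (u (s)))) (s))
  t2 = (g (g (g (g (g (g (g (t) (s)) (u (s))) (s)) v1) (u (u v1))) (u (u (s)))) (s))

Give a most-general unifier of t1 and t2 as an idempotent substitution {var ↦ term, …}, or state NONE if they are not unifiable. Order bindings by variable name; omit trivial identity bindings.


{x1 ↦ (g (g (t) (s)) (u (s)))}


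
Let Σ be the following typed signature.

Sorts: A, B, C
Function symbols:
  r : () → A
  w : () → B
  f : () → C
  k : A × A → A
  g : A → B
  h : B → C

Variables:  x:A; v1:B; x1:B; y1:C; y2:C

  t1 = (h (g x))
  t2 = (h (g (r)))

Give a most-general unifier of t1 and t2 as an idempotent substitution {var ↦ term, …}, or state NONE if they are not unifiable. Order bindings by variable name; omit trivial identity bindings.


{x ↦ (r)}


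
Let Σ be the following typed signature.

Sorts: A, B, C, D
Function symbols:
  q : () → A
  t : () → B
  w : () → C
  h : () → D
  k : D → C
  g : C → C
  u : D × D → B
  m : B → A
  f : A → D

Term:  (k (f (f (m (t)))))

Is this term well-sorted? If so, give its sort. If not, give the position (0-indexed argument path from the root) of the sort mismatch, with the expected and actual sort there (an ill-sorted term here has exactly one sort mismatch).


ill-sorted at position [0, 0]: expected A, got D

        (t) : B
      (m (t)) : A
    (f (m (t))) : D
  (f (f (m (t)))) : ✗ arg 0 at [0, 0] has sort D, expected A


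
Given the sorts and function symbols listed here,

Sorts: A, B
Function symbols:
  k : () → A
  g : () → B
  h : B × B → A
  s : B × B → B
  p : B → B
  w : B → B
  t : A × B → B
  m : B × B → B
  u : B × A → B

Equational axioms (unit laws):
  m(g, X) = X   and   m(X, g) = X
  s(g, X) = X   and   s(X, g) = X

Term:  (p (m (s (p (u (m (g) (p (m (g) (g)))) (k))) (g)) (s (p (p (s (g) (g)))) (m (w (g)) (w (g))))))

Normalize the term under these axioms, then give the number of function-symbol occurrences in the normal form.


1. (p (m (s (p (u (m (g) (p (m (g) (g)))) (k))) (g)) (s (p (p (s (g) (g)))) (m (w (g)) (w (g))))))  →  (p (m (p (u (m (g) (p (m (g) (g)))) (k))) (s (p (p (s (g) (g)))) (m (w (g)) (w (g))))))
2. (p (m (p (u (m (g) (p (m (g) (g)))) (k))) (s (p (p (s (g) (g)))) (m (w (g)) (w (g))))))  →  (p (m (p (u (p (m (g) (g))) (k))) (s (p (p (s (g) (g)))) (m (w (g)) (w (g))))))
3. (p (m (p (u (p (m (g) (g))) (k))) (s (p (p (s (g) (g)))) (m (w (g)) (w (g))))))  →  (p (m (p (u (p (g)) (k))) (s (p (p (s (g) (g)))) (m (w (g)) (w (g))))))
4. (p (m (p (u (p (g)) (k))) (s (p (p (s (g) (g)))) (m (w (g)) (w (g))))))  →  (p (m (p (u (p (g)) (k))) (s (p (p (g))) (m (w (g)) (w (g))))))
normal form: (p (m (p (u (p (g)) (k))) (s (p (p (g))) (m (w (g)) (w (g))))))

size = 16


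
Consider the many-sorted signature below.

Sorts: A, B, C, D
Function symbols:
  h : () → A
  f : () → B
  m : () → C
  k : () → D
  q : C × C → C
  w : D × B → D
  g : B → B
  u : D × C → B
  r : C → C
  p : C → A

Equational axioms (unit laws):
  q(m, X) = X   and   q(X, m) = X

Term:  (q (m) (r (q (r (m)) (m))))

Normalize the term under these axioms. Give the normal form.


1. (q (m) (r (q (r (m)) (m))))  →  (r (q (r (m)) (m)))
2. (r (q (r (m)) (m)))  →  (r (r (m)))

normal form = (r (r (m)))


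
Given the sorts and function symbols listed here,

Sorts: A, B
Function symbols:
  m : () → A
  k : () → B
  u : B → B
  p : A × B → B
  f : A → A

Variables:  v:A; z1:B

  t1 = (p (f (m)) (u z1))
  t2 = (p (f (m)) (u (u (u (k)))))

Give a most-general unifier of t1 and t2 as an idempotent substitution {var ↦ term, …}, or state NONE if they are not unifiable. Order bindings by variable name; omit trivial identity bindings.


{z1 ↦ (u (u (k)))}


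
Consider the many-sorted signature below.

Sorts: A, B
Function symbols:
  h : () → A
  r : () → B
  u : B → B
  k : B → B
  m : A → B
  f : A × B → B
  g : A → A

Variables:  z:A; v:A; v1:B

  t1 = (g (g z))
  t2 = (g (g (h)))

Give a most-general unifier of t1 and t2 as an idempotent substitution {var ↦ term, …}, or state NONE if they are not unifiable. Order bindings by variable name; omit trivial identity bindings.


{z ↦ (h)}


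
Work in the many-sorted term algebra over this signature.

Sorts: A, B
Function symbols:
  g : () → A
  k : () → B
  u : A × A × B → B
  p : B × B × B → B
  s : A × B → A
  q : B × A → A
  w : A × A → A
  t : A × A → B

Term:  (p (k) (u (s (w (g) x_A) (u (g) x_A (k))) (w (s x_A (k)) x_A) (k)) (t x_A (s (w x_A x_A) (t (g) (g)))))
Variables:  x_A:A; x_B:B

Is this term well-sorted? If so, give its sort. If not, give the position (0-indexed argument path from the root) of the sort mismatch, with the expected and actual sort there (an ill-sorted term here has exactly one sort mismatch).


well-sorted; sort = B

  (k) : B
        (g) : A
        x_A : A
      (w (g) x_A) : A
        (g) : A
        x_A : A
        (k) : B
      (u (g) x_A (k)) : B
    (s (w (g) x_A) (u (g) x_A (k))) : A
        x_A : A
        (k) : B
      (s x_A (k)) : A
      x_A : A
    (w (s x_A (k)) x_A) : A
    (k) : B
  (u (s (w (g) x_A) (u (g) x_A (k))) (w (s x_A (k)) x_A) (k)) : B
    x_A : A
        x_A : A
        x_A : A
      (w x_A x_A) : A
        (g) : A
        (g) : A
      (t (g) (g)) : B
    (s (w x_A x_A) (t (g) (g))) : A
  (t x_A (s (w x_A x_A) (t (g) (g)))) : B
(p (k) (u (s (w (g) x_A) (u (g) x_A (k))) (w (s x_A (k)) x_A) (k)) (t x_A (s (w x_A x_A) (t (g) (g))))) : B


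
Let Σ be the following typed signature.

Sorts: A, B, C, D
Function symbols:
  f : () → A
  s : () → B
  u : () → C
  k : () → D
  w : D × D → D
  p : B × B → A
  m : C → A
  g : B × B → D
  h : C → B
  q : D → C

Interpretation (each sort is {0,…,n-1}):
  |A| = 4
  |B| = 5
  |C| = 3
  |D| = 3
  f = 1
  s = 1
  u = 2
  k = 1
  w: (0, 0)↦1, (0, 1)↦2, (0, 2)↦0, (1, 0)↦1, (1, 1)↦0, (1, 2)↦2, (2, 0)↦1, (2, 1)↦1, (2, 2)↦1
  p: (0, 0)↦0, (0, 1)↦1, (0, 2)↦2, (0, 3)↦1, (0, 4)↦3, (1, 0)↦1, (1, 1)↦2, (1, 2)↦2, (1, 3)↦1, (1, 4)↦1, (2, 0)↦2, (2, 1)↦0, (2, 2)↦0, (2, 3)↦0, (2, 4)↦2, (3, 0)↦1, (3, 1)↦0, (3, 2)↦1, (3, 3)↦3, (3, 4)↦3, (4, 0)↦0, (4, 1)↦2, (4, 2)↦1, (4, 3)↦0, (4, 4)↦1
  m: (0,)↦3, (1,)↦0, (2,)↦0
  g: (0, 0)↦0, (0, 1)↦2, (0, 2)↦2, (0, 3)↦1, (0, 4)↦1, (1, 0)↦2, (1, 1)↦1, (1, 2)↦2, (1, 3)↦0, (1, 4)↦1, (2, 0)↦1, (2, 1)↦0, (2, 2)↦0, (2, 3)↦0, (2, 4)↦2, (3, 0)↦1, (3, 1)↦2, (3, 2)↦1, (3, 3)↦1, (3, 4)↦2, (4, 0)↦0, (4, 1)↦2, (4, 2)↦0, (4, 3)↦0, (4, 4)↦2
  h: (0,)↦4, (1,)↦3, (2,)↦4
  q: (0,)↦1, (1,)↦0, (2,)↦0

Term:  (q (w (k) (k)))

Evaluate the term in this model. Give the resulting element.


value = 1

  k = 1
  k = 1
  (w (k) (k)) = w(1, 1) = 0
  (q (w (k) (k))) = q(0,) = 1


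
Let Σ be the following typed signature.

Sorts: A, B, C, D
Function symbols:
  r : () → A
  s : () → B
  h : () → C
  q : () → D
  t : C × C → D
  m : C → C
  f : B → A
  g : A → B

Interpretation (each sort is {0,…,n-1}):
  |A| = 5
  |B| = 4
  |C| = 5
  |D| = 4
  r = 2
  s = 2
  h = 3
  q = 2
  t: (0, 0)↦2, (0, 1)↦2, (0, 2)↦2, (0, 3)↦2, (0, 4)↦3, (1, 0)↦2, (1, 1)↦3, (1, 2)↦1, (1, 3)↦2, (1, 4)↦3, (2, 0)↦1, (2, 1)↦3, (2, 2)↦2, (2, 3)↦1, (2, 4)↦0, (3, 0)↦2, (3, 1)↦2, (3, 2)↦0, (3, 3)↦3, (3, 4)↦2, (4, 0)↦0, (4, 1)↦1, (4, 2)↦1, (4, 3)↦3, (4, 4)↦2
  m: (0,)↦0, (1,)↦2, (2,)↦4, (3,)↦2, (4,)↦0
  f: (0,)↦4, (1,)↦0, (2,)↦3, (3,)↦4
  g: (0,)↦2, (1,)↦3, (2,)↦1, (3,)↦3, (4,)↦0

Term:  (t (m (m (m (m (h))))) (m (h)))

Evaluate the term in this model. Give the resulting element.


  h = 3
  (m (h)) = m(3,) = 2
  (m (m (h))) = m(2,) = 4
  (m (m (m (h)))) = m(4,) = 0
  (m (m (m (m (h))))) = m(0,) = 0
  h = 3
  (m (h)) = m(3,) = 2
  (t (m (m (m (m (h))))) (m (h))) = t(0, 2) = 2

value = 2


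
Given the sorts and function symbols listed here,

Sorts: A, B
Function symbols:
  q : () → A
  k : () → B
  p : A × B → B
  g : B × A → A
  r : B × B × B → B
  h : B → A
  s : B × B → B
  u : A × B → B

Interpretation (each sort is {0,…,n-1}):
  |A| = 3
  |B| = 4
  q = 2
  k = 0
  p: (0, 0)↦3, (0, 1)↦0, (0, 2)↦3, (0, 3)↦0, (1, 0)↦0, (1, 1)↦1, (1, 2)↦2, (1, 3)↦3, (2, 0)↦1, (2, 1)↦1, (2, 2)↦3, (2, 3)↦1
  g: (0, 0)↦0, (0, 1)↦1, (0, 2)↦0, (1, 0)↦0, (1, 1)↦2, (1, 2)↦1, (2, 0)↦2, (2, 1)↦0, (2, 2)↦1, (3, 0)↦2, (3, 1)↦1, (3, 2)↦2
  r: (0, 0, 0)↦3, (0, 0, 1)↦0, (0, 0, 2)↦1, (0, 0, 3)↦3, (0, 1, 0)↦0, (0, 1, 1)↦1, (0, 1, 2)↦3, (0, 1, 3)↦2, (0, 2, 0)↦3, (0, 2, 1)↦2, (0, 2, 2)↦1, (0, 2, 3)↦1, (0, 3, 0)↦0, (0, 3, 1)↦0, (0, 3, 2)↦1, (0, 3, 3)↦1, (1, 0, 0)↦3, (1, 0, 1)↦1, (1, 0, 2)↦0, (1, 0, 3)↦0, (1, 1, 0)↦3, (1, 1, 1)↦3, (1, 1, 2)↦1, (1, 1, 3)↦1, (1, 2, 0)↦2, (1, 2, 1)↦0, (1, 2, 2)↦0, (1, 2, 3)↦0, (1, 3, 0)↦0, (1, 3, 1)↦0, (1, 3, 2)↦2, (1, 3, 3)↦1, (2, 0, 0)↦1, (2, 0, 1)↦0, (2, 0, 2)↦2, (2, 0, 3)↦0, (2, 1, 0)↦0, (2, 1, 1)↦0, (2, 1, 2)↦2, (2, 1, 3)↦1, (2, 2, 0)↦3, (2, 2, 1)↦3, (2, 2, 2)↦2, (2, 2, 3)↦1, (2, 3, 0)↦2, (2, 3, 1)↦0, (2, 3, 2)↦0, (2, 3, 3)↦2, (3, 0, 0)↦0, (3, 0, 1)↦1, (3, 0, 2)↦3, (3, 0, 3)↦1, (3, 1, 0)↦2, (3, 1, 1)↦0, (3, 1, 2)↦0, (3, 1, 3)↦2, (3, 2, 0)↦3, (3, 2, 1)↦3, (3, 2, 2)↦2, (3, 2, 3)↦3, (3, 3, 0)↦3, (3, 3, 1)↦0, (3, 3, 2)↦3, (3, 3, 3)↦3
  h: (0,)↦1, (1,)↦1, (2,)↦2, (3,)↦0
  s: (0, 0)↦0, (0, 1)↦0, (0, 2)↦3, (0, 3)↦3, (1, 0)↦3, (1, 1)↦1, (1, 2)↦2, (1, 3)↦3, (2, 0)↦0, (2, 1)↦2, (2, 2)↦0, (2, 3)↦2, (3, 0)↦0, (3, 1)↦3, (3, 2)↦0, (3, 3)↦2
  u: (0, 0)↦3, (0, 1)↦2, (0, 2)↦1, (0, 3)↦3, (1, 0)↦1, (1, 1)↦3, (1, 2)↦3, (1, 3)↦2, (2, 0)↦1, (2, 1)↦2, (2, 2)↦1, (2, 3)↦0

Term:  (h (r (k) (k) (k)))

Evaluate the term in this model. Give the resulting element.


value = 0

  k = 0
  k = 0
  k = 0
  (r (k) (k) (k)) = r(0, 0, 0) = 3
  (h (r (k) (k) (k))) = h(3,) = 0


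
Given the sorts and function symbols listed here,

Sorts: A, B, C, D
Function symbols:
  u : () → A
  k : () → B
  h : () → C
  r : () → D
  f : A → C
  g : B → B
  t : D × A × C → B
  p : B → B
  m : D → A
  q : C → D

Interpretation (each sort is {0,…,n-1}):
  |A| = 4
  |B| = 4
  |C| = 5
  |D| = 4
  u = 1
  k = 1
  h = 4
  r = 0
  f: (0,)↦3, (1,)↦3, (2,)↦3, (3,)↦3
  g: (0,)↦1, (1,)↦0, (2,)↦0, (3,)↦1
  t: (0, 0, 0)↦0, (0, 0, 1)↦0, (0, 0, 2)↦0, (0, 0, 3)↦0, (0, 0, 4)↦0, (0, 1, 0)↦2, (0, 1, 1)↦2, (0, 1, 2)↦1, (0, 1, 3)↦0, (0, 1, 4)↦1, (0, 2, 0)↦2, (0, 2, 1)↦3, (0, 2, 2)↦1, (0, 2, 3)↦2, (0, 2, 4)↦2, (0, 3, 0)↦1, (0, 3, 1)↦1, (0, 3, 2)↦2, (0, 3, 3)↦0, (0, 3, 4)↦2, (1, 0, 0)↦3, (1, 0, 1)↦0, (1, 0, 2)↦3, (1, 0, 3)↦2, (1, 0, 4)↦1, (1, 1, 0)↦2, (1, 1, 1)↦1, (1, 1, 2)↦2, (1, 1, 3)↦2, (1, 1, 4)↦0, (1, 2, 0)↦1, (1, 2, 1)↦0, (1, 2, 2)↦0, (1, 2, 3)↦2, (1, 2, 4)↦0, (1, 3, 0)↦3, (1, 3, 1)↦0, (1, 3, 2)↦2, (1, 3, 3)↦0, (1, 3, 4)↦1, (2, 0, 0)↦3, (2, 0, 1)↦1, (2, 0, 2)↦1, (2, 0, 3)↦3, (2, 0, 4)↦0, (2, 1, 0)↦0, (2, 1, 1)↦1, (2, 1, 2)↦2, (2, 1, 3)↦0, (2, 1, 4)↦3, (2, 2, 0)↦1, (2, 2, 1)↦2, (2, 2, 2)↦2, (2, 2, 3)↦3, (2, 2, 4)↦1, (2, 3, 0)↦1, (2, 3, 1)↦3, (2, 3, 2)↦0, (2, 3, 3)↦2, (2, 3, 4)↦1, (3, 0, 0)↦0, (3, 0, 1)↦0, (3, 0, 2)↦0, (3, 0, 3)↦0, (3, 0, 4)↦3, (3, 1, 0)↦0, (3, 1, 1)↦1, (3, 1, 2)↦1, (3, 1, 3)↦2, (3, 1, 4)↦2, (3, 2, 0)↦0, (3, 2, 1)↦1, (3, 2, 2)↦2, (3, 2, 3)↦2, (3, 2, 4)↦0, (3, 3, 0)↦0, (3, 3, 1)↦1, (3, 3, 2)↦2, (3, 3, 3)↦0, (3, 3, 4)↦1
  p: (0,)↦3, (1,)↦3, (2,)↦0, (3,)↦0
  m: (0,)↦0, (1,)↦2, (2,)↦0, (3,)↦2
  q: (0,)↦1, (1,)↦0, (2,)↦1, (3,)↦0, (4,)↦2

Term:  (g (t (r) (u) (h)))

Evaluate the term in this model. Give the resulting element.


value = 0

  r = 0
  u = 1
  h = 4
  (t (r) (u) (h)) = t(0, 1, 4) = 1
  (g (t (r) (u) (h))) = g(1,) = 0


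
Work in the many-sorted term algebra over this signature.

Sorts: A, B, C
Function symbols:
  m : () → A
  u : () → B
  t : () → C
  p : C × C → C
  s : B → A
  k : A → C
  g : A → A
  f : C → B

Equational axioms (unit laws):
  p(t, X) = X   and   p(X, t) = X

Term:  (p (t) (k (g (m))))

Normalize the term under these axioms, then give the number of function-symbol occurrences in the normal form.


size = 3

1. (p (t) (k (g (m))))  →  (k (g (m)))
normal form: (k (g (m)))


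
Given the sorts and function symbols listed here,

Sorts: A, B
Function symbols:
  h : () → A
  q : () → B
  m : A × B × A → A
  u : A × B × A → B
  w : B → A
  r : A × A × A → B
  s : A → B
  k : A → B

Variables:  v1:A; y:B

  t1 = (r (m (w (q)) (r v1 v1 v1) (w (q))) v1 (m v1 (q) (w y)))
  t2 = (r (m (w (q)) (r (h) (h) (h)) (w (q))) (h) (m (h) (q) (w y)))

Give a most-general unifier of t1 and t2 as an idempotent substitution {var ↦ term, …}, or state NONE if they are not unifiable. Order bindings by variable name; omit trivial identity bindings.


{v1 ↦ (h)}


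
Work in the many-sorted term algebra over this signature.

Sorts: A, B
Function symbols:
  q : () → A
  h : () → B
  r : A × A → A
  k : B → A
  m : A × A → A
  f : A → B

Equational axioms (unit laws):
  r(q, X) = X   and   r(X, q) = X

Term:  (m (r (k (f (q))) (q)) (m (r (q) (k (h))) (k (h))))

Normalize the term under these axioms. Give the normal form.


normal form = (m (k (f (q))) (m (k (h)) (k (h))))

1. (m (r (k (f (q))) (q)) (m (r (q) (k (h))) (k (h))))  →  (m (k (f (q))) (m (r (q) (k (h))) (k (h))))
2. (m (k (f (q))) (m (r (q) (k (h))) (k (h))))  →  (m (k (f (q))) (m (k (h)) (k (h))))


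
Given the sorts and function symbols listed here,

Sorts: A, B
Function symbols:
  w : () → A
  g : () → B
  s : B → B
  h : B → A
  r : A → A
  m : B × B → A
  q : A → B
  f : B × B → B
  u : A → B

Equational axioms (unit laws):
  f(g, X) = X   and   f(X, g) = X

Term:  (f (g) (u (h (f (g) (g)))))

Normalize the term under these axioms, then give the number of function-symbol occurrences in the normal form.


1. (f (g) (u (h (f (g) (g)))))  →  (u (h (f (g) (g))))
2. (u (h (f (g) (g))))  →  (u (h (g)))
normal form: (u (h (g)))

size = 3


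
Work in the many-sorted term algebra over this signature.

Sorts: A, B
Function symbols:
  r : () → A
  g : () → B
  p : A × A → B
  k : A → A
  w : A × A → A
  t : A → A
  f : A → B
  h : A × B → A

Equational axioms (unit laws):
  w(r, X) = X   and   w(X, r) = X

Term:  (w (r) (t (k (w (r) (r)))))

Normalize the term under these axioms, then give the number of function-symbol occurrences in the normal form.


size = 3

1. (w (r) (t (k (w (r) (r)))))  →  (t (k (w (r) (r))))
2. (t (k (w (r) (r))))  →  (t (k (r)))
normal form: (t (k (r)))


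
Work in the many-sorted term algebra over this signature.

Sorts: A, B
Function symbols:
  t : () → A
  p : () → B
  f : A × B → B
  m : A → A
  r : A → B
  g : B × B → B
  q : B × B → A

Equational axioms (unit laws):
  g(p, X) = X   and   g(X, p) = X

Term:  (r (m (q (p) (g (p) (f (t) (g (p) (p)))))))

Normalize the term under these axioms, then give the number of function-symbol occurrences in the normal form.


1. (r (m (q (p) (g (p) (f (t) (g (p) (p)))))))  →  (r (m (q (p) (f (t) (g (p) (p))))))
2. (r (m (q (p) (f (t) (g (p) (p))))))  →  (r (m (q (p) (f (t) (p)))))
normal form: (r (m (q (p) (f (t) (p)))))

size = 7


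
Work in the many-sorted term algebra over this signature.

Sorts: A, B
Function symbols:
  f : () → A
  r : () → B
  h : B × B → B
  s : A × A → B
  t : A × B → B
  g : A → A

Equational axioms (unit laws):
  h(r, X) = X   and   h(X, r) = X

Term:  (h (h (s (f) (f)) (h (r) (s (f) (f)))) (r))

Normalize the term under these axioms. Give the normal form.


normal form = (h (s (f) (f)) (s (f) (f)))

1. (h (h (s (f) (f)) (h (r) (s (f) (f)))) (r))  →  (h (s (f) (f)) (h (r) (s (f) (f))))
2. (h (s (f) (f)) (h (r) (s (f) (f))))  →  (h (s (f) (f)) (s (f) (f)))


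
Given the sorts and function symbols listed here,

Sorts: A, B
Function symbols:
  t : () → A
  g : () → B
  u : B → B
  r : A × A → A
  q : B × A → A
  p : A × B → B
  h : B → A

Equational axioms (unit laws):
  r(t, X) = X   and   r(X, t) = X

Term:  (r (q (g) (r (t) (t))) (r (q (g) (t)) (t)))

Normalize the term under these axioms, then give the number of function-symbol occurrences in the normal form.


size = 7

1. (r (q (g) (r (t) (t))) (r (q (g) (t)) (t)))  →  (r (q (g) (t)) (r (q (g) (t)) (t)))
2. (r (q (g) (t)) (r (q (g) (t)) (t)))  →  (r (q (g) (t)) (q (g) (t)))
normal form: (r (q (g) (t)) (q (g) (t)))


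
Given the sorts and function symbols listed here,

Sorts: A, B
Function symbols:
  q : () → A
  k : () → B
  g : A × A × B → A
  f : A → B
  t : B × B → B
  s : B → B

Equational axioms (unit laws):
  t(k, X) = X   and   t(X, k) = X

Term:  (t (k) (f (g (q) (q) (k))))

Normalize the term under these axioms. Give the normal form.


normal form = (f (g (q) (q) (k)))

1. (t (k) (f (g (q) (q) (k))))  →  (f (g (q) (q) (k)))


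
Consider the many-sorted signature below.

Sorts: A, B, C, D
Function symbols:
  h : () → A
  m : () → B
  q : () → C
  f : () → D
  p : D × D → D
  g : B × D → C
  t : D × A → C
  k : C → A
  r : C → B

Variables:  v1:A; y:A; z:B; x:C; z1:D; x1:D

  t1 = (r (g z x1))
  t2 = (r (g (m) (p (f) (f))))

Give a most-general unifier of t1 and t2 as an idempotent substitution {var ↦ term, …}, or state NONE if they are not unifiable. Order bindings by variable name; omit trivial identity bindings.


{x1 ↦ (p (f) (f)), z ↦ (m)}


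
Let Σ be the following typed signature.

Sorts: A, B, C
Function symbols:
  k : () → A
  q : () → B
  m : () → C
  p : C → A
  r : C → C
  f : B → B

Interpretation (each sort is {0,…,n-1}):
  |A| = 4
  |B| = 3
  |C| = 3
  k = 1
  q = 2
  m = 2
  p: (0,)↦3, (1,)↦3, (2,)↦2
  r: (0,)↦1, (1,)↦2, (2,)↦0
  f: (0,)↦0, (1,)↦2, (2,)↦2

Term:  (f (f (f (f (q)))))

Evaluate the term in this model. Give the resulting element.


value = 2

  q = 2
  (f (q)) = f(2,) = 2
  (f (f (q))) = f(2,) = 2
  (f (f (f (q)))) = f(2,) = 2
  (f (f (f (f (q))))) = f(2,) = 2


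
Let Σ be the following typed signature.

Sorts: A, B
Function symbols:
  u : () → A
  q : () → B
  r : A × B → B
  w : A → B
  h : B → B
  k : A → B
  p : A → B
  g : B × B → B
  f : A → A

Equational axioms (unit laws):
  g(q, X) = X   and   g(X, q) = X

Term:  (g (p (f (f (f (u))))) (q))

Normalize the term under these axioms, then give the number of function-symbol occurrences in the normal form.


1. (g (p (f (f (f (u))))) (q))  →  (p (f (f (f (u)))))
normal form: (p (f (f (f (u)))))

size = 5


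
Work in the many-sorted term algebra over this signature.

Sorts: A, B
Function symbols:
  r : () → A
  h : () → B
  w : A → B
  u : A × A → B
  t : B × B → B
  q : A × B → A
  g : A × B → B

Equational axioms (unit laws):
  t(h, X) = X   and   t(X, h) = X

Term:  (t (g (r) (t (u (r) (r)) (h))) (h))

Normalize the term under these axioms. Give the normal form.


1. (t (g (r) (t (u (r) (r)) (h))) (h))  →  (g (r) (t (u (r) (r)) (h)))
2. (g (r) (t (u (r) (r)) (h)))  →  (g (r) (u (r) (r)))

normal form = (g (r) (u (r) (r)))


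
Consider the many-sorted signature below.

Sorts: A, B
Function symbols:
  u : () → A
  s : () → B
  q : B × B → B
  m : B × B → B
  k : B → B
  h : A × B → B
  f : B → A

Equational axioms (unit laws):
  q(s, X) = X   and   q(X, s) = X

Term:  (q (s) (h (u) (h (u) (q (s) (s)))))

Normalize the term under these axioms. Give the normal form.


normal form = (h (u) (h (u) (s)))

1. (q (s) (h (u) (h (u) (q (s) (s)))))  →  (h (u) (h (u) (q (s) (s))))
2. (h (u) (h (u) (q (s) (s))))  →  (h (u) (h (u) (s)))


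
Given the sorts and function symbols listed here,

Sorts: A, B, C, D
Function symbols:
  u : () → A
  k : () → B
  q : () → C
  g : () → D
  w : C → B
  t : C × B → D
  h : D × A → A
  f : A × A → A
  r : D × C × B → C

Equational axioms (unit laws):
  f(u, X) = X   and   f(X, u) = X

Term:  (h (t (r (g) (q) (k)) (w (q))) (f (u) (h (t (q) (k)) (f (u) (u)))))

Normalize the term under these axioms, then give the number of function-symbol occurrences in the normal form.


size = 13

1. (h (t (r (g) (q) (k)) (w (q))) (f (u) (h (t (q) (k)) (f (u) (u)))))  →  (h (t (r (g) (q) (k)) (w (q))) (h (t (q) (k)) (f (u) (u))))
2. (h (t (r (g) (q) (k)) (w (q))) (h (t (q) (k)) (f (u) (u))))  →  (h (t (r (g) (q) (k)) (w (q))) (h (t (q) (k)) (u)))
normal form: (h (t (r (g) (q) (k)) (w (q))) (h (t (q) (k)) (u)))


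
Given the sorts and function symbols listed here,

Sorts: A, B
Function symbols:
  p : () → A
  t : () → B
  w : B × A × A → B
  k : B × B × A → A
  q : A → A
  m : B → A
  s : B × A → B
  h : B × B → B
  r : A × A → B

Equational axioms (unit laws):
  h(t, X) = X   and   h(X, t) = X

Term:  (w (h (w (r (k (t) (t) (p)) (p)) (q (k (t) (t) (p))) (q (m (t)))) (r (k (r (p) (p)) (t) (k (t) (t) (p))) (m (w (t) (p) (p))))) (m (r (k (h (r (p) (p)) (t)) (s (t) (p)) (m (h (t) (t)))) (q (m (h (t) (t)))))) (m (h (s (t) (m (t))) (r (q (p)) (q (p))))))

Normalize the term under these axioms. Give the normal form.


1. (w (h (w (r (k (t) (t) (p)) (p)) (q (k (t) (t) (p))) (q (m (t)))) (r (k (r (p) (p)) (t) (k (t) (t) (p))) (m (w (t) (p) (p))))) (m (r (k (h (r (p) (p)) (t)) (s (t) (p)) (m (h (t) (t)))) (q (m (h (t) (t)))))) (m (h (s (t) (m (t))) (r (q (p)) (q (p))))))  →  (w (h (w (r (k (t) (t) (p)) (p)) (q (k (t) (t) (p))) (q (m (t)))) (r (k (r (p) (p)) (t) (k (t) (t) (p))) (m (w (t) (p) (p))))) (m (r (k (r (p) (p)) (s (t) (p)) (m (h (t) (t)))) (q (m (h (t) (t)))))) (m (h (s (t) (m (t))) (r (q (p)) (q (p))))))
2. (w (h (w (r (k (t) (t) (p)) (p)) (q (k (t) (t) (p))) (q (m (t)))) (r (k (r (p) (p)) (t) (k (t) (t) (p))) (m (w (t) (p) (p))))) (m (r (k (r (p) (p)) (s (t) (p)) (m (h (t) (t)))) (q (m (h (t) (t)))))) (m (h (s (t) (m (t))) (r (q (p)) (q (p))))))  →  (w (h (w (r (k (t) (t) (p)) (p)) (q (k (t) (t) (p))) (q (m (t)))) (r (k (r (p) (p)) (t) (k (t) (t) (p))) (m (w (t) (p) (p))))) (m (r (k (r (p) (p)) (s (t) (p)) (m (t))) (q (m (h (t) (t)))))) (m (h (s (t) (m (t))) (r (q (p)) (q (p))))))
3. (w (h (w (r (k (t) (t) (p)) (p)) (q (k (t) (t) (p))) (q (m (t)))) (r (k (r (p) (p)) (t) (k (t) (t) (p))) (m (w (t) (p) (p))))) (m (r (k (r (p) (p)) (s (t) (p)) (m (t))) (q (m (h (t) (t)))))) (m (h (s (t) (m (t))) (r (q (p)) (q (p))))))  →  (w (h (w (r (k (t) (t) (p)) (p)) (q (k (t) (t) (p))) (q (m (t)))) (r (k (r (p) (p)) (t) (k (t) (t) (p))) (m (w (t) (p) (p))))) (m (r (k (r (p) (p)) (s (t) (p)) (m (t))) (q (m (t))))) (m (h (s (t) (m (t))) (r (q (p)) (q (p))))))

normal form = (w (h (w (r (k (t) (t) (p)) (p)) (q (k (t) (t) (p))) (q (m (t)))) (r (k (r (p) (p)) (t) (k (t) (t) (p))) (m (w (t) (p) (p))))) (m (r (k (r (p) (p)) (s (t) (p)) (m (t))) (q (m (t))))) (m (h (s (t) (m (t))) (r (q (p)) (q (p))))))


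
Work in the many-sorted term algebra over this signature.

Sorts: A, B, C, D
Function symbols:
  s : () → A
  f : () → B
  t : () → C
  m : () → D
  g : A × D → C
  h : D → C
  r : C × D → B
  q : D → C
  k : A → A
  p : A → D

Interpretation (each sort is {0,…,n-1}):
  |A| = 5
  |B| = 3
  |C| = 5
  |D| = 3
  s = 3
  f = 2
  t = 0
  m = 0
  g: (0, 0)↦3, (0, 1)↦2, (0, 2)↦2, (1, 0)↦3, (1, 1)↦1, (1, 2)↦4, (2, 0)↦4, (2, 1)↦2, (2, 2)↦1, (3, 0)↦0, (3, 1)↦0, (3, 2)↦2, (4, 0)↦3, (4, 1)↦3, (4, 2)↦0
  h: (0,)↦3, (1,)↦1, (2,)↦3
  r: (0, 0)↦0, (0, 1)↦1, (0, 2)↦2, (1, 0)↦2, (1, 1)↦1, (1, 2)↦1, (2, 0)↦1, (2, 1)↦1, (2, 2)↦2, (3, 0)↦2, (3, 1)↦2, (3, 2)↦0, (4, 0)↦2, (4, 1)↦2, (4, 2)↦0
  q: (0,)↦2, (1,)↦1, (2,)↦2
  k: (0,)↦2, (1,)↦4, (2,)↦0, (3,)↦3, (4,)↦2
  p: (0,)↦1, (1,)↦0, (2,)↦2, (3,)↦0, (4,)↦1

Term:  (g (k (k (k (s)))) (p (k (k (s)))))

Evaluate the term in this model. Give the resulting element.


value = 0

  s = 3
  (k (s)) = k(3,) = 3
  (k (k (s))) = k(3,) = 3
  (k (k (k (s)))) = k(3,) = 3
  s = 3
  (k (s)) = k(3,) = 3
  (k (k (s))) = k(3,) = 3
  (p (k (k (s)))) = p(3,) = 0
  (g (k (k (k (s)))) (p (k (k (s))))) = g(3, 0) = 0


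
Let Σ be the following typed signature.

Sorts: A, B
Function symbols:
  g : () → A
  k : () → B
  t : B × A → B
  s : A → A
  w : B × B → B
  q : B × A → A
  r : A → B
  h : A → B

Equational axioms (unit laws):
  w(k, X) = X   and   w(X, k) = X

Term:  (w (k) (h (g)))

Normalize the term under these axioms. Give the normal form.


1. (w (k) (h (g)))  →  (h (g))

normal form = (h (g))


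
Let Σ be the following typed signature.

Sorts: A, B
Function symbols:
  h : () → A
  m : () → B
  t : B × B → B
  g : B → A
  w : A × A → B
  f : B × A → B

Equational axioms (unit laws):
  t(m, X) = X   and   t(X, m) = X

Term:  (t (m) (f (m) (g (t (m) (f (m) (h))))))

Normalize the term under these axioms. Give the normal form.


1. (t (m) (f (m) (g (t (m) (f (m) (h))))))  →  (f (m) (g (t (m) (f (m) (h)))))
2. (f (m) (g (t (m) (f (m) (h)))))  →  (f (m) (g (f (m) (h))))

normal form = (f (m) (g (f (m) (h))))


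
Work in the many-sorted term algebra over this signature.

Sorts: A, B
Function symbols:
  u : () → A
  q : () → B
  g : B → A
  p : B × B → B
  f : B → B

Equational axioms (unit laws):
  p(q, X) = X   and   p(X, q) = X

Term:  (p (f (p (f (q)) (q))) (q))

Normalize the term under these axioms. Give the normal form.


1. (p (f (p (f (q)) (q))) (q))  →  (f (p (f (q)) (q)))
2. (f (p (f (q)) (q)))  →  (f (f (q)))

normal form = (f (f (q)))


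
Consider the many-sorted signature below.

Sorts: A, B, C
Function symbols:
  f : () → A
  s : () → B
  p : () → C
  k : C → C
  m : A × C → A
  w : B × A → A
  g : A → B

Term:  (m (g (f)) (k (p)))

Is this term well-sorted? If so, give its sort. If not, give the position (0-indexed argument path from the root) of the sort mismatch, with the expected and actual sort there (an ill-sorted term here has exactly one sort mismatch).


ill-sorted at position [0]: expected A, got B

    (f) : A
  (g (f)) : B
    (p) : C
  (k (p)) : C
(m (g (f)) (k (p))) : ✗ arg 0 at [0] has sort B, expected A


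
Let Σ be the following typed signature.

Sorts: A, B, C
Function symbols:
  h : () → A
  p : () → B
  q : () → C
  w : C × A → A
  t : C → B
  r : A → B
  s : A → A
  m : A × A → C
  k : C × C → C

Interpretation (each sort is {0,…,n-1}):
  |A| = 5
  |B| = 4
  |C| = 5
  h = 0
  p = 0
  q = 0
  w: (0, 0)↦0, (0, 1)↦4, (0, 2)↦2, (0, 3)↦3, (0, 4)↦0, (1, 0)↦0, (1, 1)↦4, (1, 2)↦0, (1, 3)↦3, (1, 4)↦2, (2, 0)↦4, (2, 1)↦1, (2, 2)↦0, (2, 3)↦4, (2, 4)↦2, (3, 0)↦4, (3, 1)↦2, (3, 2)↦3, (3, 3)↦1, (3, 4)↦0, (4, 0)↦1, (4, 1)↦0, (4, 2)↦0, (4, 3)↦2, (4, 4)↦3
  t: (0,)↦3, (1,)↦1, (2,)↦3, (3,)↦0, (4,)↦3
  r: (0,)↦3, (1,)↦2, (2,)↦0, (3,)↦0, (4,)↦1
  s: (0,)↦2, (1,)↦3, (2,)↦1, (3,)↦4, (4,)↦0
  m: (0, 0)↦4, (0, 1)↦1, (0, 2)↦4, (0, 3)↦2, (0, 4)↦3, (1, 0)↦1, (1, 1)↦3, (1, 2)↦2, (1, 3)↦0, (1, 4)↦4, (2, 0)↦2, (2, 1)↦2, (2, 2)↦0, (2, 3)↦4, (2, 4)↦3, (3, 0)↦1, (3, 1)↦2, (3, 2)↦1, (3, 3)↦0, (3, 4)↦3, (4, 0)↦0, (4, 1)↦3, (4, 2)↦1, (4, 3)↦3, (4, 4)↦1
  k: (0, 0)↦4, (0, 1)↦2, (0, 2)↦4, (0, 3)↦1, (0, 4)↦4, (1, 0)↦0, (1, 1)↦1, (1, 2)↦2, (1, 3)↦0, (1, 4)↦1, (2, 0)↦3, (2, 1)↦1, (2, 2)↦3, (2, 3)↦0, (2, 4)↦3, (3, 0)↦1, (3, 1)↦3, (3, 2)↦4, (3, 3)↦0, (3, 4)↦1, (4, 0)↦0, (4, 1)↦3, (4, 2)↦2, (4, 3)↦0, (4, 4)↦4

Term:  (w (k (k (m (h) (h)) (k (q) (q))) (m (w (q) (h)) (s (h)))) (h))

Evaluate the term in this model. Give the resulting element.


  h = 0
  h = 0
  (m (h) (h)) = m(0, 0) = 4
  q = 0
  q = 0
  (k (q) (q)) = k(0, 0) = 4
  (k (m (h) (h)) (k (q) (q))) = k(4, 4) = 4
  q = 0
  h = 0
  (w (q) (h)) = w(0, 0) = 0
  h = 0
  (s (h)) = s(0,) = 2
  (m (w (q) (h)) (s (h))) = m(0, 2) = 4
  (k (k (m (h) (h)) (k (q) (q))) (m (w (q) (h)) (s (h)))) = k(4, 4) = 4
  h = 0
  (w (k (k (m (h) (h)) (k (q) (q))) (m (w (q) (h)) (s (h)))) (h)) = w(4, 0) = 1

value = 1


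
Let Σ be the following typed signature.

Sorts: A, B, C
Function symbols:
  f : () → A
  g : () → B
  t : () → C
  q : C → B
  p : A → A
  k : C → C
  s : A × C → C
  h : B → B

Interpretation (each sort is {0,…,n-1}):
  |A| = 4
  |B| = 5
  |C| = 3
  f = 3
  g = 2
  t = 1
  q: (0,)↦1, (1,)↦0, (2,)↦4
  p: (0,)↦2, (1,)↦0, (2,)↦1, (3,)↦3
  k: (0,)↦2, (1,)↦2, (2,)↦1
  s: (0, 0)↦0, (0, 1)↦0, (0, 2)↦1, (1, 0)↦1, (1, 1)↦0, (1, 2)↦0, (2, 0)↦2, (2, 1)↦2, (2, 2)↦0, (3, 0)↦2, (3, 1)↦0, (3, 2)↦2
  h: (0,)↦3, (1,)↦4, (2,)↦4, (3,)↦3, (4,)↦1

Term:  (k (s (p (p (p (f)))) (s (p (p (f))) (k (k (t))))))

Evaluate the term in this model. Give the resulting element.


  f = 3
  (p (f)) = p(3,) = 3
  (p (p (f))) = p(3,) = 3
  (p (p (p (f)))) = p(3,) = 3
  f = 3
  (p (f)) = p(3,) = 3
  (p (p (f))) = p(3,) = 3
  t = 1
  (k (t)) = k(1,) = 2
  (k (k (t))) = k(2,) = 1
  (s (p (p (f))) (k (k (t)))) = s(3, 1) = 0
  (s (p (p (p (f)))) (s (p (p (f))) (k (k (t))))) = s(3, 0) = 2
  (k (s (p (p (p (f)))) (s (p (p (f))) (k (k (t)))))) = k(2,) = 1

value = 1


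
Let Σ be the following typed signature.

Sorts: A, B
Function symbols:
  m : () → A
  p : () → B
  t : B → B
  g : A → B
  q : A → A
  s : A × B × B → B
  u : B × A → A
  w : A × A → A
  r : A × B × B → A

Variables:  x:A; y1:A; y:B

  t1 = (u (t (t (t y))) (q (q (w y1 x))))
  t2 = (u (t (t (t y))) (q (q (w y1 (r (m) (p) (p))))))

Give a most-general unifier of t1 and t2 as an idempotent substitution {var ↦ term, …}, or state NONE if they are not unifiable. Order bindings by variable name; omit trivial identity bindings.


{x ↦ (r (m) (p) (p))}


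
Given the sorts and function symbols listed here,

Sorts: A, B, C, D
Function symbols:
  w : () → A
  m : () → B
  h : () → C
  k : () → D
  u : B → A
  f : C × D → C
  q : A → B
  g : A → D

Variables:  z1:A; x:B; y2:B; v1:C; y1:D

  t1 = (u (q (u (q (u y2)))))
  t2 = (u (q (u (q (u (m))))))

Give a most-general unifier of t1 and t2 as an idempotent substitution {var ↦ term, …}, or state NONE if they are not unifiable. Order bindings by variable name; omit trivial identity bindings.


{y2 ↦ (m)}


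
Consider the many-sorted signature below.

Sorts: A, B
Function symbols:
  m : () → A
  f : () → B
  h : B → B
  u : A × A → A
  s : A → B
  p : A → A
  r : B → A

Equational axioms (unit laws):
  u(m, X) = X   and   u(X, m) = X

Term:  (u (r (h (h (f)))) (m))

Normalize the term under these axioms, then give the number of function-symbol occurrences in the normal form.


1. (u (r (h (h (f)))) (m))  →  (r (h (h (f))))
normal form: (r (h (h (f))))

size = 4


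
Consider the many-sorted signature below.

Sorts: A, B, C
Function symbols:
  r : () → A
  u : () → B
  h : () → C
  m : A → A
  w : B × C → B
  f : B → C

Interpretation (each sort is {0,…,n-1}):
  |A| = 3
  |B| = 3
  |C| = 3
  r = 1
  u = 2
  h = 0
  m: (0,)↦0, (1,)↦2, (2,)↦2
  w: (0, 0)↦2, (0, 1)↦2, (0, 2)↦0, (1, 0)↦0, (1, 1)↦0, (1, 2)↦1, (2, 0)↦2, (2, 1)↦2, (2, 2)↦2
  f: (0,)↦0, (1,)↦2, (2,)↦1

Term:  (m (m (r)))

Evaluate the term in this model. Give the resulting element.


  r = 1
  (m (r)) = m(1,) = 2
  (m (m (r))) = m(2,) = 2

value = 2


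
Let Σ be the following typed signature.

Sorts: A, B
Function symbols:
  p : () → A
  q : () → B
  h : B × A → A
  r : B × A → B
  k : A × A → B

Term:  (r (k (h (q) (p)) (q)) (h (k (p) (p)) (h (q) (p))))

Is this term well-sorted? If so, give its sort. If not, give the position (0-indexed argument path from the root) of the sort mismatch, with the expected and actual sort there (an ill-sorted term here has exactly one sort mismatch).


ill-sorted at position [0, 1]: expected A, got B

      (q) : B
      (p) : A
    (h (q) (p)) : A
    (q) : B
  (k (h (q) (p)) (q)) : ✗ arg 1 at [0, 1] has sort B, expected A
      (p) : A
      (p) : A
    (k (p) (p)) : B
      (q) : B
      (p) : A
    (h (q) (p)) : A
  (h (k (p) (p)) (h (q) (p))) : A


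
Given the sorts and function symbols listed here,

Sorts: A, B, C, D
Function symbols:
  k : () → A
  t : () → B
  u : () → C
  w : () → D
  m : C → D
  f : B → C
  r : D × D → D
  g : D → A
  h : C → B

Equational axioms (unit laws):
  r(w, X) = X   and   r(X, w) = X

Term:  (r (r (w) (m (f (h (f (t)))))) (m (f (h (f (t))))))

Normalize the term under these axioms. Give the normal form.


normal form = (r (m (f (h (f (t))))) (m (f (h (f (t))))))

1. (r (r (w) (m (f (h (f (t)))))) (m (f (h (f (t))))))  →  (r (m (f (h (f (t))))) (m (f (h (f (t))))))


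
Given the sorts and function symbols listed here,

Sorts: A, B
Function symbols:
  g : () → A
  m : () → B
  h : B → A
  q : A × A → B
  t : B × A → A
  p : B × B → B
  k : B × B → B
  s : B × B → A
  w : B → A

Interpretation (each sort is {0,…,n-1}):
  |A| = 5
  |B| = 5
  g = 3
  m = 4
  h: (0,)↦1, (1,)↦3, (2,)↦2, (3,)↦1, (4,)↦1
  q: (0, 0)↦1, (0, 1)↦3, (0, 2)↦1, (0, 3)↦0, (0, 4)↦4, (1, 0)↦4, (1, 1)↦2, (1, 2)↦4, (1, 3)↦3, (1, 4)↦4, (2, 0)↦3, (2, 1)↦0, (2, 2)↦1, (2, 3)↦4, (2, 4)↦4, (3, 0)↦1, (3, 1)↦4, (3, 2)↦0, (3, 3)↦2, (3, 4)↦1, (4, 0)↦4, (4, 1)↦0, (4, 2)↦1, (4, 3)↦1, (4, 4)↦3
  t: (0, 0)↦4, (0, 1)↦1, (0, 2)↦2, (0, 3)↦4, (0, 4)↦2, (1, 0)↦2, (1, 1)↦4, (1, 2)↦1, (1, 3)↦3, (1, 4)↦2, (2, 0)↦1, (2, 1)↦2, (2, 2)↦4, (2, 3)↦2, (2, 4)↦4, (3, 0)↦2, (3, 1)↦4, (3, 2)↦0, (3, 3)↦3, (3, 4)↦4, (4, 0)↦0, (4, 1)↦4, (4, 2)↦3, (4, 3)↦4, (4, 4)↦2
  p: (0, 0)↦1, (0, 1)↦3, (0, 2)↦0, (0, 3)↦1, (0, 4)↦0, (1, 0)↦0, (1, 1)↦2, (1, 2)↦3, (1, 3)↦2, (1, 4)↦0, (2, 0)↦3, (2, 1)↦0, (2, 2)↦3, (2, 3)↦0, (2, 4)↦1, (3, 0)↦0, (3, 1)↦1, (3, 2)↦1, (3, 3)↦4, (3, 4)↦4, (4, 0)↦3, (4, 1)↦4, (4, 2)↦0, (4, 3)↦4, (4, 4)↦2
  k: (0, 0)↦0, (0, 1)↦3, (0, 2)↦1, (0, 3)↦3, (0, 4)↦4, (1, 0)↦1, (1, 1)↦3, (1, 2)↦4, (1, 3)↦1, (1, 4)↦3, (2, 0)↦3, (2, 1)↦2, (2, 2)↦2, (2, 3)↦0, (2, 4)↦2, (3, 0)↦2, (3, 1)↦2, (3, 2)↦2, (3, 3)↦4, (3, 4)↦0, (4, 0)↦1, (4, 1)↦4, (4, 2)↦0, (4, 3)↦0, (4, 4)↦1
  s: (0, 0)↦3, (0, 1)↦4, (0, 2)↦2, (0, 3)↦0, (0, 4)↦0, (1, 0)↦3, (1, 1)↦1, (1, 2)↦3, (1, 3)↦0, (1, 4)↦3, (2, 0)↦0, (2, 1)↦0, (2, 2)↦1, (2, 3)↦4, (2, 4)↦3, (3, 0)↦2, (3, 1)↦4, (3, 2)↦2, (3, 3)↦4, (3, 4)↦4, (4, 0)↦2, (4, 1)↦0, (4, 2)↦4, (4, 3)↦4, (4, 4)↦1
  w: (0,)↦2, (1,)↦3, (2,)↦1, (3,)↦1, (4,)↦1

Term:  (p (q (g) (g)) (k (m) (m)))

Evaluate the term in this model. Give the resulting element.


value = 0

  g = 3
  g = 3
  (q (g) (g)) = q(3, 3) = 2
  m = 4
  m = 4
  (k (m) (m)) = k(4, 4) = 1
  (p (q (g) (g)) (k (m) (m))) = p(2, 1) = 0
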